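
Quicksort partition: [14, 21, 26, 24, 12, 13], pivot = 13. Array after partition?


Elements <= 13 go left of pivot.
Result: [12, 13, 26, 24, 14, 21], pivot at index 1


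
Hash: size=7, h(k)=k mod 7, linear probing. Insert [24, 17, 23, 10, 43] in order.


Insertions: 24->slot 3; 17->slot 4; 23->slot 2; 10->slot 5; 43->slot 1
Table: [None, 43, 23, 24, 17, 10, None]


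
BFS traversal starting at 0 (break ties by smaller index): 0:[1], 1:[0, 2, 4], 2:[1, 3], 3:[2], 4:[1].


BFS queue: start with [0]
Visit order: [0, 1, 2, 4, 3]


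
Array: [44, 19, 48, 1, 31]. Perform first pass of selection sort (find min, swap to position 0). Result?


After one pass: [1, 19, 48, 44, 31]


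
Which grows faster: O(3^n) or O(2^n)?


exponential grows slower than exponential (base 3)
O(2^n) is asymptotically smaller; O(3^n) grows faster


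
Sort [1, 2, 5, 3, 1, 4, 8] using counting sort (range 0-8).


Count array: [0, 2, 1, 1, 1, 1, 0, 0, 1]
Reconstruct: [1, 1, 2, 3, 4, 5, 8]


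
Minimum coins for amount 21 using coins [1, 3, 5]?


dp[0]=0; dp[i]=1+min(dp[i-c] for c in coins)
...dp[16]=4, dp[17]=5, dp[18]=4, dp[19]=5, dp[20]=4, dp[21]=5
Minimum coins for 21 = 5


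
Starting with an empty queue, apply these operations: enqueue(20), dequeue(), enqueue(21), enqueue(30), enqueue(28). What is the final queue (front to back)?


enqueue(20) -> [20]
dequeue() returns 20 -> []
enqueue(21) -> [21]
enqueue(30) -> [21, 30]
enqueue(28) -> [21, 30, 28]
Final queue (front to back): [21, 30, 28]


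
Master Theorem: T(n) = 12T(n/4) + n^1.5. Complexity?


a=12, b=4, c=1.5. log_4(12)=1.792 > c=1.5. Case 1: O(n^log_b(a)) = O(n^1.792)
Complexity: O(n^1.792)


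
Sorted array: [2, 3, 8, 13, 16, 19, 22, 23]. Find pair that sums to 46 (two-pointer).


Two pointers: lo=0, hi=7
No pair sums to 46


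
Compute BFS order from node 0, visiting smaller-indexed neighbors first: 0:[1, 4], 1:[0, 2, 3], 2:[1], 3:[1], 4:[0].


BFS queue: start with [0]
Visit order: [0, 1, 4, 2, 3]


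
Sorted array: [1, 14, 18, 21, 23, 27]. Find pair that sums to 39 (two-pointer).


Two pointers: lo=0, hi=5
Found pair: (18, 21) summing to 39


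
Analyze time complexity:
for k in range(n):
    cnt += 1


Per nesting level: O(n) = O(n)
Complexity: O(n)


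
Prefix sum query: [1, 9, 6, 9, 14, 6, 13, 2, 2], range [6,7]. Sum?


Prefix sums: [0, 1, 10, 16, 25, 39, 45, 58, 60, 62]
Sum[6..7] = prefix[8] - prefix[6] = 60 - 45 = 15


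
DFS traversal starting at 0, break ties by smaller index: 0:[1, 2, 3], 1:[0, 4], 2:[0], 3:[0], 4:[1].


DFS stack-based: start with [0]
Visit order: [0, 1, 4, 2, 3]


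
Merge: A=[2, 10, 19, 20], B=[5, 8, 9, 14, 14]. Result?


Compare heads, take smaller each step.
Merged: [2, 5, 8, 9, 10, 14, 14, 19, 20]


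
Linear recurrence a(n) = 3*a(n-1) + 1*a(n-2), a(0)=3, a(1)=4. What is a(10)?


Build bottom-up:
...a(8)=19275, a(9)=63661, a(10)=3*63661+1*19275=210258


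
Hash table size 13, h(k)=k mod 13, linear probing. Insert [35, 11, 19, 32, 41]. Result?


Insertions: 35->slot 9; 11->slot 11; 19->slot 6; 32->slot 7; 41->slot 2
Table: [None, None, 41, None, None, None, 19, 32, None, 35, None, 11, None]


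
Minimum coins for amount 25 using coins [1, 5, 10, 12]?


dp[0]=0; dp[i]=1+min(dp[i-c] for c in coins)
...dp[20]=2, dp[21]=3, dp[22]=2, dp[23]=3, dp[24]=2, dp[25]=3
Minimum coins for 25 = 3


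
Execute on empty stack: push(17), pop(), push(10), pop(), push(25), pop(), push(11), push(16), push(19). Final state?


push(17) -> [17]
pop() returns 17 -> []
push(10) -> [10]
pop() returns 10 -> []
push(25) -> [25]
pop() returns 25 -> []
push(11) -> [11]
push(16) -> [11, 16]
push(19) -> [11, 16, 19]
Final stack (bottom to top): [11, 16, 19]


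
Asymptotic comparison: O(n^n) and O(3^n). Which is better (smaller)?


exponential (base 3) grows slower than n^n
O(3^n) is asymptotically smaller; O(n^n) grows faster


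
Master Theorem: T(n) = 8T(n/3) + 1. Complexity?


a=8, b=3, c=0. log_3(8)=1.893 > c=0. Case 1: O(n^log_b(a)) = O(n^1.893)
Complexity: O(n^1.893)


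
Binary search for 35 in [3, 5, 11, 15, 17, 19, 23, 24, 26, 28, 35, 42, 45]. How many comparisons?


Search for 35:
[0,12] mid=6 arr[6]=23
[7,12] mid=9 arr[9]=28
[10,12] mid=11 arr[11]=42
[10,10] mid=10 arr[10]=35
Total: 4 comparisons


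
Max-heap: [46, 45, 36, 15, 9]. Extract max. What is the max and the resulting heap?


Max = 46
Replace root with last, heapify down
Resulting heap: [45, 15, 36, 9]


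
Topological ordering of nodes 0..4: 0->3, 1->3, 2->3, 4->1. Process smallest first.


Kahn's algorithm, process smallest node first
Order: [0, 2, 4, 1, 3]


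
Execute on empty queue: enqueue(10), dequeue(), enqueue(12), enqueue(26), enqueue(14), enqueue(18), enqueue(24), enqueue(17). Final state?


enqueue(10) -> [10]
dequeue() returns 10 -> []
enqueue(12) -> [12]
enqueue(26) -> [12, 26]
enqueue(14) -> [12, 26, 14]
enqueue(18) -> [12, 26, 14, 18]
enqueue(24) -> [12, 26, 14, 18, 24]
enqueue(17) -> [12, 26, 14, 18, 24, 17]
Final queue (front to back): [12, 26, 14, 18, 24, 17]


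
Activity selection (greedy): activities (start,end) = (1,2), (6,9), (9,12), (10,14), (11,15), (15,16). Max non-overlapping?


Greedy: pick earliest-ending, then skip overlaps.
Selected (4 activities): [(1, 2), (6, 9), (9, 12), (15, 16)]


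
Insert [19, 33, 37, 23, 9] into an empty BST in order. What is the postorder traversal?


Root = 19; build tree by BST insertion.
Postorder traversal: [9, 23, 37, 33, 19]


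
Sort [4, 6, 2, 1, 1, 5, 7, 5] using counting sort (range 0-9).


Count array: [0, 2, 1, 0, 1, 2, 1, 1, 0, 0]
Reconstruct: [1, 1, 2, 4, 5, 5, 6, 7]


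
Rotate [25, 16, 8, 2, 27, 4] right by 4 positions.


Right rotate by 4: [8, 2, 27, 4, 25, 16]


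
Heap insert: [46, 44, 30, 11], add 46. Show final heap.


Append 46: [46, 44, 30, 11, 46]
Bubble up: swap idx 4(46) with idx 1(44)
Result: [46, 46, 30, 11, 44]


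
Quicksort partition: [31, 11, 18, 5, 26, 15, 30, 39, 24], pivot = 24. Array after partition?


Elements <= 24 go left of pivot.
Result: [11, 18, 5, 15, 24, 31, 30, 39, 26], pivot at index 4


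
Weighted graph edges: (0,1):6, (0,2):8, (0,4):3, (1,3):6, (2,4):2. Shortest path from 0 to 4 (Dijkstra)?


Dijkstra from 0:
Distances: {0: 0, 1: 6, 2: 5, 3: 12, 4: 3}
Shortest distance to 4 = 3, path = [0, 4]


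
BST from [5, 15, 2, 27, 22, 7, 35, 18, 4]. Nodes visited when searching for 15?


BST root = 5
Search for 15: compare at each node
Path: [5, 15]


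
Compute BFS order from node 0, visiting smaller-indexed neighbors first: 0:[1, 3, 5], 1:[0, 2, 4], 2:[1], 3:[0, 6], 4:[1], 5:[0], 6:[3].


BFS queue: start with [0]
Visit order: [0, 1, 3, 5, 2, 4, 6]


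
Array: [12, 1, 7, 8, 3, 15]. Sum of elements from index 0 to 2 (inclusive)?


Prefix sums: [0, 12, 13, 20, 28, 31, 46]
Sum[0..2] = prefix[3] - prefix[0] = 20 - 0 = 20


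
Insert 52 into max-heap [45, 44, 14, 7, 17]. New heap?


Append 52: [45, 44, 14, 7, 17, 52]
Bubble up: swap idx 5(52) with idx 2(14); swap idx 2(52) with idx 0(45)
Result: [52, 44, 45, 7, 17, 14]


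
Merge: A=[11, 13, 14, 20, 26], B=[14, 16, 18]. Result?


Compare heads, take smaller each step.
Merged: [11, 13, 14, 14, 16, 18, 20, 26]


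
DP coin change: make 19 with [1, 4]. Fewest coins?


dp[0]=0; dp[i]=1+min(dp[i-c] for c in coins)
...dp[14]=5, dp[15]=6, dp[16]=4, dp[17]=5, dp[18]=6, dp[19]=7
Minimum coins for 19 = 7


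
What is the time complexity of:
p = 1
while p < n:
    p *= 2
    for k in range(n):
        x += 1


Per nesting level: O(log n) * O(n) = O(n log n)
Complexity: O(n log n)


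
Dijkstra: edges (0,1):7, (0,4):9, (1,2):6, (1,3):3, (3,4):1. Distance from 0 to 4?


Dijkstra from 0:
Distances: {0: 0, 1: 7, 2: 13, 3: 10, 4: 9}
Shortest distance to 4 = 9, path = [0, 4]


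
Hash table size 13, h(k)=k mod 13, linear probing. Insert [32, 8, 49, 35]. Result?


Insertions: 32->slot 6; 8->slot 8; 49->slot 10; 35->slot 9
Table: [None, None, None, None, None, None, 32, None, 8, 35, 49, None, None]


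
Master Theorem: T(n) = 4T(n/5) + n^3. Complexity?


a=4, b=5, c=3. log_5(4)=0.861 < c=3. Case 3: O(n^c) = O(n^3)
Complexity: O(n^3)


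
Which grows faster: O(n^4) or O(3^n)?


quartic grows slower than exponential (base 3)
O(n^4) is asymptotically smaller; O(3^n) grows faster


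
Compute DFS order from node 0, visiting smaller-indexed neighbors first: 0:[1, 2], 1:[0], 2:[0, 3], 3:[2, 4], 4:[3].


DFS stack-based: start with [0]
Visit order: [0, 1, 2, 3, 4]


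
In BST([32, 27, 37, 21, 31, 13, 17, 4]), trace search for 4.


BST root = 32
Search for 4: compare at each node
Path: [32, 27, 21, 13, 4]


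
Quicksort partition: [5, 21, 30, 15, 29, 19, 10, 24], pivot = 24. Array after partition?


Elements <= 24 go left of pivot.
Result: [5, 21, 15, 19, 10, 24, 29, 30], pivot at index 5


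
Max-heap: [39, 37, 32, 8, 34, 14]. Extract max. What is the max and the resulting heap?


Max = 39
Replace root with last, heapify down
Resulting heap: [37, 34, 32, 8, 14]


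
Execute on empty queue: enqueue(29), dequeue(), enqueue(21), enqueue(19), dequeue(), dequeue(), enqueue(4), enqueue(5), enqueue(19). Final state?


enqueue(29) -> [29]
dequeue() returns 29 -> []
enqueue(21) -> [21]
enqueue(19) -> [21, 19]
dequeue() returns 21 -> [19]
dequeue() returns 19 -> []
enqueue(4) -> [4]
enqueue(5) -> [4, 5]
enqueue(19) -> [4, 5, 19]
Final queue (front to back): [4, 5, 19]


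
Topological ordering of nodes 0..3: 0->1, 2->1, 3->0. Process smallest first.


Kahn's algorithm, process smallest node first
Order: [2, 3, 0, 1]


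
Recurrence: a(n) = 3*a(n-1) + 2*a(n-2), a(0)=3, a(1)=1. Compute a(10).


Build bottom-up:
...a(8)=16857, a(9)=60037, a(10)=3*60037+2*16857=213825


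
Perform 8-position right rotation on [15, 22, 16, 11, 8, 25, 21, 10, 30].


Right rotate by 8: [22, 16, 11, 8, 25, 21, 10, 30, 15]


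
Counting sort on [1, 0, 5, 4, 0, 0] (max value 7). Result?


Count array: [3, 1, 0, 0, 1, 1, 0, 0]
Reconstruct: [0, 0, 0, 1, 4, 5]


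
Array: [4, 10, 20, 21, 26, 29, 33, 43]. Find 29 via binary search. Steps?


Search for 29:
[0,7] mid=3 arr[3]=21
[4,7] mid=5 arr[5]=29
Total: 2 comparisons


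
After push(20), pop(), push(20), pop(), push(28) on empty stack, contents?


push(20) -> [20]
pop() returns 20 -> []
push(20) -> [20]
pop() returns 20 -> []
push(28) -> [28]
Final stack (bottom to top): [28]


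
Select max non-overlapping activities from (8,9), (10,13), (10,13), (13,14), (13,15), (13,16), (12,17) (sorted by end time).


Greedy: pick earliest-ending, then skip overlaps.
Selected (3 activities): [(8, 9), (10, 13), (13, 14)]


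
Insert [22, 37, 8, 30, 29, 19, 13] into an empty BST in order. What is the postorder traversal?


Root = 22; build tree by BST insertion.
Postorder traversal: [13, 19, 8, 29, 30, 37, 22]


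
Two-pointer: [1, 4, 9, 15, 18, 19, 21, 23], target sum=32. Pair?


Two pointers: lo=0, hi=7
Found pair: (9, 23) summing to 32


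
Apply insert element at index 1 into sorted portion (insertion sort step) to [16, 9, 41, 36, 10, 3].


After one pass: [9, 16, 41, 36, 10, 3]


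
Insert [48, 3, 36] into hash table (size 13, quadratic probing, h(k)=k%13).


Insertions: 48->slot 9; 3->slot 3; 36->slot 10
Table: [None, None, None, 3, None, None, None, None, None, 48, 36, None, None]


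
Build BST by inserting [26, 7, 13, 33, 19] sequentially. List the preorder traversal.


Root = 26; build tree by BST insertion.
Preorder traversal: [26, 7, 13, 19, 33]


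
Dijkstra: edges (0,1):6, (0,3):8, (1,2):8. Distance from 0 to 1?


Dijkstra from 0:
Distances: {0: 0, 1: 6, 2: 14, 3: 8}
Shortest distance to 1 = 6, path = [0, 1]


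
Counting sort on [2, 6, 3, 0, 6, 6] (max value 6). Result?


Count array: [1, 0, 1, 1, 0, 0, 3]
Reconstruct: [0, 2, 3, 6, 6, 6]


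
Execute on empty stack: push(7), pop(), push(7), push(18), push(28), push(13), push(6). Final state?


push(7) -> [7]
pop() returns 7 -> []
push(7) -> [7]
push(18) -> [7, 18]
push(28) -> [7, 18, 28]
push(13) -> [7, 18, 28, 13]
push(6) -> [7, 18, 28, 13, 6]
Final stack (bottom to top): [7, 18, 28, 13, 6]


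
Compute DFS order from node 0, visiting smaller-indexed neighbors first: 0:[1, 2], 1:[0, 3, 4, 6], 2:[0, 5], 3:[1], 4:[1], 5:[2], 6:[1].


DFS stack-based: start with [0]
Visit order: [0, 1, 3, 4, 6, 2, 5]


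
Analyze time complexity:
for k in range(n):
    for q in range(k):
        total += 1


Per nesting level: O(n) * O(n) [triangular over k] = O(n^2)
Complexity: O(n^2)


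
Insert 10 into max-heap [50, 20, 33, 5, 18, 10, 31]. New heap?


Append 10: [50, 20, 33, 5, 18, 10, 31, 10]
Bubble up: swap idx 7(10) with idx 3(5)
Result: [50, 20, 33, 10, 18, 10, 31, 5]


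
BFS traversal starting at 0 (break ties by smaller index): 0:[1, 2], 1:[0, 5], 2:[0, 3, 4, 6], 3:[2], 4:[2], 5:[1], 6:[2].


BFS queue: start with [0]
Visit order: [0, 1, 2, 5, 3, 4, 6]


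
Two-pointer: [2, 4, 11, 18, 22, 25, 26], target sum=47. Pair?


Two pointers: lo=0, hi=6
Found pair: (22, 25) summing to 47


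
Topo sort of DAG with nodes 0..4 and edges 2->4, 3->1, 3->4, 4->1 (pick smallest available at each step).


Kahn's algorithm, process smallest node first
Order: [0, 2, 3, 4, 1]


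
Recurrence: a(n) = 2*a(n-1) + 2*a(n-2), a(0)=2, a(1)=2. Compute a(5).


Build bottom-up:
...a(3)=20, a(4)=56, a(5)=2*56+2*20=152


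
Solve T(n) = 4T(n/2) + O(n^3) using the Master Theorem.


a=4, b=2, c=3. log_2(4)=2 < c=3. Case 3: O(n^c) = O(n^3)
Complexity: O(n^3)


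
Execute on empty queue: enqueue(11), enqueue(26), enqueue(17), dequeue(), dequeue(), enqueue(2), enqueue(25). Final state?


enqueue(11) -> [11]
enqueue(26) -> [11, 26]
enqueue(17) -> [11, 26, 17]
dequeue() returns 11 -> [26, 17]
dequeue() returns 26 -> [17]
enqueue(2) -> [17, 2]
enqueue(25) -> [17, 2, 25]
Final queue (front to back): [17, 2, 25]


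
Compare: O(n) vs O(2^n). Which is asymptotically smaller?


linear grows slower than exponential
O(n) is asymptotically smaller; O(2^n) grows faster


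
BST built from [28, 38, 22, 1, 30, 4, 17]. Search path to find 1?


BST root = 28
Search for 1: compare at each node
Path: [28, 22, 1]


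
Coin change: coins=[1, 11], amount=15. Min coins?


dp[0]=0; dp[i]=1+min(dp[i-c] for c in coins)
...dp[10]=10, dp[11]=1, dp[12]=2, dp[13]=3, dp[14]=4, dp[15]=5
Minimum coins for 15 = 5


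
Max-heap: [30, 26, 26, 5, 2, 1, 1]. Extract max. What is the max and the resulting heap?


Max = 30
Replace root with last, heapify down
Resulting heap: [26, 5, 26, 1, 2, 1]


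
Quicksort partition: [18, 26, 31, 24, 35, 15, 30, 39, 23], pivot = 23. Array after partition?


Elements <= 23 go left of pivot.
Result: [18, 15, 23, 24, 35, 26, 30, 39, 31], pivot at index 2


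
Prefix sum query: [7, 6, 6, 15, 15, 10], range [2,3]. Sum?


Prefix sums: [0, 7, 13, 19, 34, 49, 59]
Sum[2..3] = prefix[4] - prefix[2] = 34 - 13 = 21


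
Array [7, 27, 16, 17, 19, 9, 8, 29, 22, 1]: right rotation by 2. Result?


Right rotate by 2: [22, 1, 7, 27, 16, 17, 19, 9, 8, 29]


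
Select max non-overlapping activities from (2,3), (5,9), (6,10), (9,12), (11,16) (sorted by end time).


Greedy: pick earliest-ending, then skip overlaps.
Selected (3 activities): [(2, 3), (5, 9), (9, 12)]


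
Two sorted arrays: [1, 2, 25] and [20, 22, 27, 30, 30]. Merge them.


Compare heads, take smaller each step.
Merged: [1, 2, 20, 22, 25, 27, 30, 30]


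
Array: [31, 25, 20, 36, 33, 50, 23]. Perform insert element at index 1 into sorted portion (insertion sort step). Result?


After one pass: [25, 31, 20, 36, 33, 50, 23]


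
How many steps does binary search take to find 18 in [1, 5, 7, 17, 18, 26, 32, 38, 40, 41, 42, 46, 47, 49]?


Search for 18:
[0,13] mid=6 arr[6]=32
[0,5] mid=2 arr[2]=7
[3,5] mid=4 arr[4]=18
Total: 3 comparisons


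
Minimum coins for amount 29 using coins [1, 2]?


dp[0]=0; dp[i]=1+min(dp[i-c] for c in coins)
...dp[24]=12, dp[25]=13, dp[26]=13, dp[27]=14, dp[28]=14, dp[29]=15
Minimum coins for 29 = 15


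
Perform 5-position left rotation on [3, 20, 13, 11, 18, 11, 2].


Left rotate by 5: [11, 2, 3, 20, 13, 11, 18]


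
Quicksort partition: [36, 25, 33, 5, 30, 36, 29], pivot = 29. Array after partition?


Elements <= 29 go left of pivot.
Result: [25, 5, 29, 36, 30, 36, 33], pivot at index 2


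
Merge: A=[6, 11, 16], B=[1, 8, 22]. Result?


Compare heads, take smaller each step.
Merged: [1, 6, 8, 11, 16, 22]


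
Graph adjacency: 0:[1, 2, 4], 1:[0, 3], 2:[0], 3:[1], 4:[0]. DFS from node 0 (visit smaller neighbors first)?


DFS stack-based: start with [0]
Visit order: [0, 1, 3, 2, 4]


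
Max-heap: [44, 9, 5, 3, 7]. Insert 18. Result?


Append 18: [44, 9, 5, 3, 7, 18]
Bubble up: swap idx 5(18) with idx 2(5)
Result: [44, 9, 18, 3, 7, 5]


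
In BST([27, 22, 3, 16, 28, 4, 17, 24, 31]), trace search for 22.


BST root = 27
Search for 22: compare at each node
Path: [27, 22]


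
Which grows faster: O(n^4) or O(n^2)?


quadratic grows slower than quartic
O(n^2) is asymptotically smaller; O(n^4) grows faster


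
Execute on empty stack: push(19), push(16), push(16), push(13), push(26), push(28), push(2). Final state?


push(19) -> [19]
push(16) -> [19, 16]
push(16) -> [19, 16, 16]
push(13) -> [19, 16, 16, 13]
push(26) -> [19, 16, 16, 13, 26]
push(28) -> [19, 16, 16, 13, 26, 28]
push(2) -> [19, 16, 16, 13, 26, 28, 2]
Final stack (bottom to top): [19, 16, 16, 13, 26, 28, 2]


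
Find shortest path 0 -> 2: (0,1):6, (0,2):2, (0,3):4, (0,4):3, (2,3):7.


Dijkstra from 0:
Distances: {0: 0, 1: 6, 2: 2, 3: 4, 4: 3}
Shortest distance to 2 = 2, path = [0, 2]


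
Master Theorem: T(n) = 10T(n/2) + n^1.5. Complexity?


a=10, b=2, c=1.5. log_2(10)=3.322 > c=1.5. Case 1: O(n^log_b(a)) = O(n^3.322)
Complexity: O(n^3.322)


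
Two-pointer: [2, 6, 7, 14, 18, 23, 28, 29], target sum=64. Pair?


Two pointers: lo=0, hi=7
No pair sums to 64


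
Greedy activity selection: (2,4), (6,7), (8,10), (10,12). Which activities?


Greedy: pick earliest-ending, then skip overlaps.
Selected (4 activities): [(2, 4), (6, 7), (8, 10), (10, 12)]


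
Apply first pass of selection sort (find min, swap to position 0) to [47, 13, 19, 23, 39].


After one pass: [13, 47, 19, 23, 39]


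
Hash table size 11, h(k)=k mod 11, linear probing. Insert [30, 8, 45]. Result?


Insertions: 30->slot 8; 8->slot 9; 45->slot 1
Table: [None, 45, None, None, None, None, None, None, 30, 8, None]


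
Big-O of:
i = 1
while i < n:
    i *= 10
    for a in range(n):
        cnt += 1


Per nesting level: O(log n) * O(n) = O(n log n)
Complexity: O(n log n)


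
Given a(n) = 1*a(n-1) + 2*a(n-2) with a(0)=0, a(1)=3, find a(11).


Build bottom-up:
...a(9)=513, a(10)=1023, a(11)=1*1023+2*513=2049


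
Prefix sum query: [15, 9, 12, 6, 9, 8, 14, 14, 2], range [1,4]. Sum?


Prefix sums: [0, 15, 24, 36, 42, 51, 59, 73, 87, 89]
Sum[1..4] = prefix[5] - prefix[1] = 51 - 15 = 36


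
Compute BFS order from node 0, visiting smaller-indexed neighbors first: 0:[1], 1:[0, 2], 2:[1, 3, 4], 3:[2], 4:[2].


BFS queue: start with [0]
Visit order: [0, 1, 2, 3, 4]


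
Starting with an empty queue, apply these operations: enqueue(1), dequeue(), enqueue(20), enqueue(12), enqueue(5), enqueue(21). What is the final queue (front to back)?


enqueue(1) -> [1]
dequeue() returns 1 -> []
enqueue(20) -> [20]
enqueue(12) -> [20, 12]
enqueue(5) -> [20, 12, 5]
enqueue(21) -> [20, 12, 5, 21]
Final queue (front to back): [20, 12, 5, 21]


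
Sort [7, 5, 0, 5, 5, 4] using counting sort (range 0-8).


Count array: [1, 0, 0, 0, 1, 3, 0, 1, 0]
Reconstruct: [0, 4, 5, 5, 5, 7]


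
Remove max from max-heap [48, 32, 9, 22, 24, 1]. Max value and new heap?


Max = 48
Replace root with last, heapify down
Resulting heap: [32, 24, 9, 22, 1]


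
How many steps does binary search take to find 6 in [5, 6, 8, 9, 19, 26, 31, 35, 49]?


Search for 6:
[0,8] mid=4 arr[4]=19
[0,3] mid=1 arr[1]=6
Total: 2 comparisons


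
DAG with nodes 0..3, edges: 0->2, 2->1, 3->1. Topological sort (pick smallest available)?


Kahn's algorithm, process smallest node first
Order: [0, 2, 3, 1]


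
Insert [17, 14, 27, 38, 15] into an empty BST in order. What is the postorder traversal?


Root = 17; build tree by BST insertion.
Postorder traversal: [15, 14, 38, 27, 17]


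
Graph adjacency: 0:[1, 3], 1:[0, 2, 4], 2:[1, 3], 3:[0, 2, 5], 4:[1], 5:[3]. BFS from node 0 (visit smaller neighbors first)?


BFS queue: start with [0]
Visit order: [0, 1, 3, 2, 4, 5]


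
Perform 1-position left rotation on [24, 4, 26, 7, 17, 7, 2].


Left rotate by 1: [4, 26, 7, 17, 7, 2, 24]


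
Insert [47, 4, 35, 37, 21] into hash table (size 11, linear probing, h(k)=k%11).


Insertions: 47->slot 3; 4->slot 4; 35->slot 2; 37->slot 5; 21->slot 10
Table: [None, None, 35, 47, 4, 37, None, None, None, None, 21]


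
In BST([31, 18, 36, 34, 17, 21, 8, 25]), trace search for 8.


BST root = 31
Search for 8: compare at each node
Path: [31, 18, 17, 8]


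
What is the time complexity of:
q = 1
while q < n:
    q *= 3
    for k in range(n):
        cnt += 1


Per nesting level: O(log n) * O(n) = O(n log n)
Complexity: O(n log n)


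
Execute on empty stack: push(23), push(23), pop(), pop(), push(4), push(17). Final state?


push(23) -> [23]
push(23) -> [23, 23]
pop() returns 23 -> [23]
pop() returns 23 -> []
push(4) -> [4]
push(17) -> [4, 17]
Final stack (bottom to top): [4, 17]


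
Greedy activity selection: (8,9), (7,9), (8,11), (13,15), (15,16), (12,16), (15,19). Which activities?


Greedy: pick earliest-ending, then skip overlaps.
Selected (3 activities): [(8, 9), (13, 15), (15, 16)]


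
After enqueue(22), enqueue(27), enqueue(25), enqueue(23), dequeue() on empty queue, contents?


enqueue(22) -> [22]
enqueue(27) -> [22, 27]
enqueue(25) -> [22, 27, 25]
enqueue(23) -> [22, 27, 25, 23]
dequeue() returns 22 -> [27, 25, 23]
Final queue (front to back): [27, 25, 23]


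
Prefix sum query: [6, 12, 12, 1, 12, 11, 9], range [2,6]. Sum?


Prefix sums: [0, 6, 18, 30, 31, 43, 54, 63]
Sum[2..6] = prefix[7] - prefix[2] = 63 - 18 = 45


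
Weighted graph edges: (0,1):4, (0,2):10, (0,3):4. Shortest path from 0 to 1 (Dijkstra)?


Dijkstra from 0:
Distances: {0: 0, 1: 4, 2: 10, 3: 4}
Shortest distance to 1 = 4, path = [0, 1]


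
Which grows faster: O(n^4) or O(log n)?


logarithmic grows slower than quartic
O(log n) is asymptotically smaller; O(n^4) grows faster


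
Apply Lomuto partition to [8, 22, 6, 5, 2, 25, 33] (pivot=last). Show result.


Elements <= 33 go left of pivot.
Result: [8, 22, 6, 5, 2, 25, 33], pivot at index 6


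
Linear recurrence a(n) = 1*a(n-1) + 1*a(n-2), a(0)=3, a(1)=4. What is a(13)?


Build bottom-up:
...a(11)=521, a(12)=843, a(13)=1*843+1*521=1364


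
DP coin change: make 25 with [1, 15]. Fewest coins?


dp[0]=0; dp[i]=1+min(dp[i-c] for c in coins)
...dp[20]=6, dp[21]=7, dp[22]=8, dp[23]=9, dp[24]=10, dp[25]=11
Minimum coins for 25 = 11


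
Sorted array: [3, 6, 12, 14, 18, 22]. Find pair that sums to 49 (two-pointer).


Two pointers: lo=0, hi=5
No pair sums to 49


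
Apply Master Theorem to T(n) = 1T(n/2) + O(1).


a=1, b=2, c=0. log_2(1)=0 = c=0. Case 2: O(n^c log n) = O(log n)
Complexity: O(log n)


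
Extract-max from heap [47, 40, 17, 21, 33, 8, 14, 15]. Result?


Max = 47
Replace root with last, heapify down
Resulting heap: [40, 33, 17, 21, 15, 8, 14]


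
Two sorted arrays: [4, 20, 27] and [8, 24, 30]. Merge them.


Compare heads, take smaller each step.
Merged: [4, 8, 20, 24, 27, 30]


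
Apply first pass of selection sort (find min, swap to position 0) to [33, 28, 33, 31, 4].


After one pass: [4, 28, 33, 31, 33]


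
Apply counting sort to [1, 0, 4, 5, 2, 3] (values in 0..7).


Count array: [1, 1, 1, 1, 1, 1, 0, 0]
Reconstruct: [0, 1, 2, 3, 4, 5]


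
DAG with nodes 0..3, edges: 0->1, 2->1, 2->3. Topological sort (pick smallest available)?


Kahn's algorithm, process smallest node first
Order: [0, 2, 1, 3]


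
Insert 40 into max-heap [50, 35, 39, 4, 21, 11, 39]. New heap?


Append 40: [50, 35, 39, 4, 21, 11, 39, 40]
Bubble up: swap idx 7(40) with idx 3(4); swap idx 3(40) with idx 1(35)
Result: [50, 40, 39, 35, 21, 11, 39, 4]


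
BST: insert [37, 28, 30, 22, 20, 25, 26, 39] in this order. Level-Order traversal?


Root = 37; build tree by BST insertion.
Level-Order traversal: [37, 28, 39, 22, 30, 20, 25, 26]


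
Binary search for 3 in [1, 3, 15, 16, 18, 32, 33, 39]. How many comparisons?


Search for 3:
[0,7] mid=3 arr[3]=16
[0,2] mid=1 arr[1]=3
Total: 2 comparisons


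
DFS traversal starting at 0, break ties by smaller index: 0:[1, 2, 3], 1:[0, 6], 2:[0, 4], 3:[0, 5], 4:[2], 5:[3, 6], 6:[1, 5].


DFS stack-based: start with [0]
Visit order: [0, 1, 6, 5, 3, 2, 4]


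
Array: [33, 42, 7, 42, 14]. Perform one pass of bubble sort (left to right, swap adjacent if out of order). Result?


After one pass: [33, 7, 42, 14, 42]


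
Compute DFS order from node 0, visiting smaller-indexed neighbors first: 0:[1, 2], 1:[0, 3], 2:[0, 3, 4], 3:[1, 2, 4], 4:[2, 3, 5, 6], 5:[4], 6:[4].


DFS stack-based: start with [0]
Visit order: [0, 1, 3, 2, 4, 5, 6]


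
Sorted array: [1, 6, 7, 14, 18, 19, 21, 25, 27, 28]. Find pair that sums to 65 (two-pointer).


Two pointers: lo=0, hi=9
No pair sums to 65


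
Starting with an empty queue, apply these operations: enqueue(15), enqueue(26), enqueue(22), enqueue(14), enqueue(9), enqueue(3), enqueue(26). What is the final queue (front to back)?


enqueue(15) -> [15]
enqueue(26) -> [15, 26]
enqueue(22) -> [15, 26, 22]
enqueue(14) -> [15, 26, 22, 14]
enqueue(9) -> [15, 26, 22, 14, 9]
enqueue(3) -> [15, 26, 22, 14, 9, 3]
enqueue(26) -> [15, 26, 22, 14, 9, 3, 26]
Final queue (front to back): [15, 26, 22, 14, 9, 3, 26]


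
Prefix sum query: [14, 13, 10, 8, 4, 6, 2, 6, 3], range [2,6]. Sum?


Prefix sums: [0, 14, 27, 37, 45, 49, 55, 57, 63, 66]
Sum[2..6] = prefix[7] - prefix[2] = 57 - 27 = 30


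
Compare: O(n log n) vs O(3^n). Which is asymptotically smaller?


linearithmic grows slower than exponential (base 3)
O(n log n) is asymptotically smaller; O(3^n) grows faster


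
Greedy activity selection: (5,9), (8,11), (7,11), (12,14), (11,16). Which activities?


Greedy: pick earliest-ending, then skip overlaps.
Selected (2 activities): [(5, 9), (12, 14)]


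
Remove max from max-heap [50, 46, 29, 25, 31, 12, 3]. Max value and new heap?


Max = 50
Replace root with last, heapify down
Resulting heap: [46, 31, 29, 25, 3, 12]


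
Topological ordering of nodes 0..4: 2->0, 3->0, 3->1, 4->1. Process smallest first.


Kahn's algorithm, process smallest node first
Order: [2, 3, 0, 4, 1]


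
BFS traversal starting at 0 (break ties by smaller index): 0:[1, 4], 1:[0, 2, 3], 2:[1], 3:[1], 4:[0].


BFS queue: start with [0]
Visit order: [0, 1, 4, 2, 3]


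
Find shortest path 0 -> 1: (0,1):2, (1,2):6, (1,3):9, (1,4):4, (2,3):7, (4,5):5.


Dijkstra from 0:
Distances: {0: 0, 1: 2, 2: 8, 3: 11, 4: 6, 5: 11}
Shortest distance to 1 = 2, path = [0, 1]


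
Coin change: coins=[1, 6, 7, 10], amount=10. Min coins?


dp[0]=0; dp[i]=1+min(dp[i-c] for c in coins)
...dp[5]=5, dp[6]=1, dp[7]=1, dp[8]=2, dp[9]=3, dp[10]=1
Minimum coins for 10 = 1


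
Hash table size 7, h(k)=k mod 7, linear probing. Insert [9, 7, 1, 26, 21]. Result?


Insertions: 9->slot 2; 7->slot 0; 1->slot 1; 26->slot 5; 21->slot 3
Table: [7, 1, 9, 21, None, 26, None]


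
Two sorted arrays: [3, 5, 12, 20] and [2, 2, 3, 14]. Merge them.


Compare heads, take smaller each step.
Merged: [2, 2, 3, 3, 5, 12, 14, 20]


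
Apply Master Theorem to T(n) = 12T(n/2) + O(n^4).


a=12, b=2, c=4. log_2(12)=3.585 < c=4. Case 3: O(n^c) = O(n^4)
Complexity: O(n^4)


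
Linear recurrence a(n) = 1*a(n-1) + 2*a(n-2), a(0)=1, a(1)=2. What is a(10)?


Build bottom-up:
...a(8)=256, a(9)=512, a(10)=1*512+2*256=1024


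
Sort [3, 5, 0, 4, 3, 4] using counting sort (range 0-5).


Count array: [1, 0, 0, 2, 2, 1]
Reconstruct: [0, 3, 3, 4, 4, 5]


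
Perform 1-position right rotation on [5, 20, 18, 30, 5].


Right rotate by 1: [5, 5, 20, 18, 30]


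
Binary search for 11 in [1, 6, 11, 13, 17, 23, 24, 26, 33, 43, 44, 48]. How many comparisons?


Search for 11:
[0,11] mid=5 arr[5]=23
[0,4] mid=2 arr[2]=11
Total: 2 comparisons


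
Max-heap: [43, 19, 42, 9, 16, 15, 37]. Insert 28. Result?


Append 28: [43, 19, 42, 9, 16, 15, 37, 28]
Bubble up: swap idx 7(28) with idx 3(9); swap idx 3(28) with idx 1(19)
Result: [43, 28, 42, 19, 16, 15, 37, 9]


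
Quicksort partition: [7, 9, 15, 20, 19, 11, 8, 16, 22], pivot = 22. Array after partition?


Elements <= 22 go left of pivot.
Result: [7, 9, 15, 20, 19, 11, 8, 16, 22], pivot at index 8


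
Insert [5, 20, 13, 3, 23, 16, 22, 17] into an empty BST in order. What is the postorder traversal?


Root = 5; build tree by BST insertion.
Postorder traversal: [3, 17, 16, 13, 22, 23, 20, 5]


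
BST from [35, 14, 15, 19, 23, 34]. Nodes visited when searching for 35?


BST root = 35
Search for 35: compare at each node
Path: [35]


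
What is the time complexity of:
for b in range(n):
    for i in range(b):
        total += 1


Per nesting level: O(n) * O(n) [triangular over b] = O(n^2)
Complexity: O(n^2)


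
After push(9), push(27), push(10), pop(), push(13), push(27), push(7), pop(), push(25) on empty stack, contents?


push(9) -> [9]
push(27) -> [9, 27]
push(10) -> [9, 27, 10]
pop() returns 10 -> [9, 27]
push(13) -> [9, 27, 13]
push(27) -> [9, 27, 13, 27]
push(7) -> [9, 27, 13, 27, 7]
pop() returns 7 -> [9, 27, 13, 27]
push(25) -> [9, 27, 13, 27, 25]
Final stack (bottom to top): [9, 27, 13, 27, 25]


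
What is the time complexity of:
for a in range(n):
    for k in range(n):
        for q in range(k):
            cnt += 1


Per nesting level: O(n) * O(n) * O(n) [triangular over k] = O(n^3)
Complexity: O(n^3)


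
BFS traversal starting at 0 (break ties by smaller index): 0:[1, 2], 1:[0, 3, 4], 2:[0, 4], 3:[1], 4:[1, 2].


BFS queue: start with [0]
Visit order: [0, 1, 2, 3, 4]


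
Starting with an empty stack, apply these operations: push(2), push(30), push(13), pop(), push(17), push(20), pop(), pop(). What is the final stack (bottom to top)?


push(2) -> [2]
push(30) -> [2, 30]
push(13) -> [2, 30, 13]
pop() returns 13 -> [2, 30]
push(17) -> [2, 30, 17]
push(20) -> [2, 30, 17, 20]
pop() returns 20 -> [2, 30, 17]
pop() returns 17 -> [2, 30]
Final stack (bottom to top): [2, 30]


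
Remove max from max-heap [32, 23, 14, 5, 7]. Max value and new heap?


Max = 32
Replace root with last, heapify down
Resulting heap: [23, 7, 14, 5]


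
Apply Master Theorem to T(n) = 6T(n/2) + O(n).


a=6, b=2, c=1. log_2(6)=2.585 > c=1. Case 1: O(n^log_b(a)) = O(n^2.585)
Complexity: O(n^2.585)


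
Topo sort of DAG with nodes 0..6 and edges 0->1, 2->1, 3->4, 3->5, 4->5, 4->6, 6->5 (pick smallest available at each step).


Kahn's algorithm, process smallest node first
Order: [0, 2, 1, 3, 4, 6, 5]


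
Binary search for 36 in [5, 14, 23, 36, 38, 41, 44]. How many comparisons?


Search for 36:
[0,6] mid=3 arr[3]=36
Total: 1 comparisons


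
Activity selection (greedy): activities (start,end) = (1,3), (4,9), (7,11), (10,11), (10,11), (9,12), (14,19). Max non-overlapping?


Greedy: pick earliest-ending, then skip overlaps.
Selected (4 activities): [(1, 3), (4, 9), (10, 11), (14, 19)]


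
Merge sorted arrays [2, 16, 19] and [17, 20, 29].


Compare heads, take smaller each step.
Merged: [2, 16, 17, 19, 20, 29]


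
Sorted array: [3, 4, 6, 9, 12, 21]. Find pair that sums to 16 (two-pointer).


Two pointers: lo=0, hi=5
Found pair: (4, 12) summing to 16


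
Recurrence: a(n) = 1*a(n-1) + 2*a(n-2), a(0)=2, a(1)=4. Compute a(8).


Build bottom-up:
...a(6)=128, a(7)=256, a(8)=1*256+2*128=512


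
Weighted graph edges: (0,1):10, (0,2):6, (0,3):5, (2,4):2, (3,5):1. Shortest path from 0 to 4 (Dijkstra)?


Dijkstra from 0:
Distances: {0: 0, 1: 10, 2: 6, 3: 5, 4: 8, 5: 6}
Shortest distance to 4 = 8, path = [0, 2, 4]


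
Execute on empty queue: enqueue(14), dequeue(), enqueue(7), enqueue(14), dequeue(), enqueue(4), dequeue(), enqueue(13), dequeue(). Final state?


enqueue(14) -> [14]
dequeue() returns 14 -> []
enqueue(7) -> [7]
enqueue(14) -> [7, 14]
dequeue() returns 7 -> [14]
enqueue(4) -> [14, 4]
dequeue() returns 14 -> [4]
enqueue(13) -> [4, 13]
dequeue() returns 4 -> [13]
Final queue (front to back): [13]


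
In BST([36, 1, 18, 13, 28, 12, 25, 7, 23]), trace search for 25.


BST root = 36
Search for 25: compare at each node
Path: [36, 1, 18, 28, 25]


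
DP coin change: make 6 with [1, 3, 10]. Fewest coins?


dp[0]=0; dp[i]=1+min(dp[i-c] for c in coins)
...dp[1]=1, dp[2]=2, dp[3]=1, dp[4]=2, dp[5]=3, dp[6]=2
Minimum coins for 6 = 2


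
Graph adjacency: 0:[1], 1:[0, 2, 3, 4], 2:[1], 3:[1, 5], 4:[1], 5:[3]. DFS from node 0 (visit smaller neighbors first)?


DFS stack-based: start with [0]
Visit order: [0, 1, 2, 3, 5, 4]


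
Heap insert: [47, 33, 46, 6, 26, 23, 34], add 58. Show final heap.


Append 58: [47, 33, 46, 6, 26, 23, 34, 58]
Bubble up: swap idx 7(58) with idx 3(6); swap idx 3(58) with idx 1(33); swap idx 1(58) with idx 0(47)
Result: [58, 47, 46, 33, 26, 23, 34, 6]


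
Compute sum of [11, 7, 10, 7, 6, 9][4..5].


Prefix sums: [0, 11, 18, 28, 35, 41, 50]
Sum[4..5] = prefix[6] - prefix[4] = 50 - 35 = 15


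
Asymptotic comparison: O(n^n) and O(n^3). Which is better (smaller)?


cubic grows slower than n^n
O(n^3) is asymptotically smaller; O(n^n) grows faster


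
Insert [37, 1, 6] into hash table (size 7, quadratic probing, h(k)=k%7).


Insertions: 37->slot 2; 1->slot 1; 6->slot 6
Table: [None, 1, 37, None, None, None, 6]


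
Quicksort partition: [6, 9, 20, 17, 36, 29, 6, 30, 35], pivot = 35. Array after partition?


Elements <= 35 go left of pivot.
Result: [6, 9, 20, 17, 29, 6, 30, 35, 36], pivot at index 7


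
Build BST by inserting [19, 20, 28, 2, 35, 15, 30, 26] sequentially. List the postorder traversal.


Root = 19; build tree by BST insertion.
Postorder traversal: [15, 2, 26, 30, 35, 28, 20, 19]


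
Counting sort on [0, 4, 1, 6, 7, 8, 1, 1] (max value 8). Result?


Count array: [1, 3, 0, 0, 1, 0, 1, 1, 1]
Reconstruct: [0, 1, 1, 1, 4, 6, 7, 8]


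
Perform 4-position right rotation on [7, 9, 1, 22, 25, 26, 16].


Right rotate by 4: [22, 25, 26, 16, 7, 9, 1]


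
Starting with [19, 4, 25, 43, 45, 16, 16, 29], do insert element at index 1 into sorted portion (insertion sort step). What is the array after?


After one pass: [4, 19, 25, 43, 45, 16, 16, 29]


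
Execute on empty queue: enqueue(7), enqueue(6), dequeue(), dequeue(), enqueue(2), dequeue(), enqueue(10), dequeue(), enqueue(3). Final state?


enqueue(7) -> [7]
enqueue(6) -> [7, 6]
dequeue() returns 7 -> [6]
dequeue() returns 6 -> []
enqueue(2) -> [2]
dequeue() returns 2 -> []
enqueue(10) -> [10]
dequeue() returns 10 -> []
enqueue(3) -> [3]
Final queue (front to back): [3]


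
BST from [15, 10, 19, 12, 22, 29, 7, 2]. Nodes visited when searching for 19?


BST root = 15
Search for 19: compare at each node
Path: [15, 19]


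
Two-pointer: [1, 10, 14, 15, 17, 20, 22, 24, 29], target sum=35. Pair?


Two pointers: lo=0, hi=8
Found pair: (15, 20) summing to 35


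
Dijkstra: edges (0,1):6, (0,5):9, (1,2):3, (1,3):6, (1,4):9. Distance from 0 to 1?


Dijkstra from 0:
Distances: {0: 0, 1: 6, 2: 9, 3: 12, 4: 15, 5: 9}
Shortest distance to 1 = 6, path = [0, 1]


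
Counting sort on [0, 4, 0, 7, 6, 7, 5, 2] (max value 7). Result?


Count array: [2, 0, 1, 0, 1, 1, 1, 2]
Reconstruct: [0, 0, 2, 4, 5, 6, 7, 7]


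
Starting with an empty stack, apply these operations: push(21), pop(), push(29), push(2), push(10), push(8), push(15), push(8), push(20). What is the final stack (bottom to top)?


push(21) -> [21]
pop() returns 21 -> []
push(29) -> [29]
push(2) -> [29, 2]
push(10) -> [29, 2, 10]
push(8) -> [29, 2, 10, 8]
push(15) -> [29, 2, 10, 8, 15]
push(8) -> [29, 2, 10, 8, 15, 8]
push(20) -> [29, 2, 10, 8, 15, 8, 20]
Final stack (bottom to top): [29, 2, 10, 8, 15, 8, 20]


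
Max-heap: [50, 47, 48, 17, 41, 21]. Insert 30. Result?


Append 30: [50, 47, 48, 17, 41, 21, 30]
Bubble up: no swaps needed
Result: [50, 47, 48, 17, 41, 21, 30]


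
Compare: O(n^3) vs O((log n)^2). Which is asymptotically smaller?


polylogarithmic grows slower than cubic
O((log n)^2) is asymptotically smaller; O(n^3) grows faster


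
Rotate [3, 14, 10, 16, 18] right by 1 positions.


Right rotate by 1: [18, 3, 14, 10, 16]


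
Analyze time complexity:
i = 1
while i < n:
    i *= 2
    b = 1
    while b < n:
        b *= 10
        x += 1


Per nesting level: O(log n) * O(log n) = O((log n)^2)
Complexity: O((log n)^2)


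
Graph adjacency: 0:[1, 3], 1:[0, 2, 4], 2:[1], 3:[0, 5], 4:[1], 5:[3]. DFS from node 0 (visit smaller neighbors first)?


DFS stack-based: start with [0]
Visit order: [0, 1, 2, 4, 3, 5]


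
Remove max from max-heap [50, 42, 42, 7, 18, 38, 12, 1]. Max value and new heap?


Max = 50
Replace root with last, heapify down
Resulting heap: [42, 18, 42, 7, 1, 38, 12]


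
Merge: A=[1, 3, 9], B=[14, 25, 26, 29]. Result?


Compare heads, take smaller each step.
Merged: [1, 3, 9, 14, 25, 26, 29]


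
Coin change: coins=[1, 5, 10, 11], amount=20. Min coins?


dp[0]=0; dp[i]=1+min(dp[i-c] for c in coins)
...dp[15]=2, dp[16]=2, dp[17]=3, dp[18]=4, dp[19]=5, dp[20]=2
Minimum coins for 20 = 2


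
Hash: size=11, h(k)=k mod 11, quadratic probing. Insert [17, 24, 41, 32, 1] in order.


Insertions: 17->slot 6; 24->slot 2; 41->slot 8; 32->slot 10; 1->slot 1
Table: [None, 1, 24, None, None, None, 17, None, 41, None, 32]


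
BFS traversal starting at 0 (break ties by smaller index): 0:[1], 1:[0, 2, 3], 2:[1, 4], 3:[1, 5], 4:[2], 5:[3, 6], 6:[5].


BFS queue: start with [0]
Visit order: [0, 1, 2, 3, 4, 5, 6]


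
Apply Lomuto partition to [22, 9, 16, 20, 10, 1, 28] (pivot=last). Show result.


Elements <= 28 go left of pivot.
Result: [22, 9, 16, 20, 10, 1, 28], pivot at index 6


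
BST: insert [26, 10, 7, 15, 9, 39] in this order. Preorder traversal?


Root = 26; build tree by BST insertion.
Preorder traversal: [26, 10, 7, 9, 15, 39]


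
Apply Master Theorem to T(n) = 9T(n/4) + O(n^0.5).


a=9, b=4, c=0.5. log_4(9)=1.585 > c=0.5. Case 1: O(n^log_b(a)) = O(n^1.585)
Complexity: O(n^1.585)


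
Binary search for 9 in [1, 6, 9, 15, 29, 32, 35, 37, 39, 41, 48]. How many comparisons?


Search for 9:
[0,10] mid=5 arr[5]=32
[0,4] mid=2 arr[2]=9
Total: 2 comparisons


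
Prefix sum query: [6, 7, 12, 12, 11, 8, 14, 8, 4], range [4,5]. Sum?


Prefix sums: [0, 6, 13, 25, 37, 48, 56, 70, 78, 82]
Sum[4..5] = prefix[6] - prefix[4] = 56 - 37 = 19


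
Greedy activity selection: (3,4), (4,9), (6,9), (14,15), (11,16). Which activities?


Greedy: pick earliest-ending, then skip overlaps.
Selected (3 activities): [(3, 4), (4, 9), (14, 15)]


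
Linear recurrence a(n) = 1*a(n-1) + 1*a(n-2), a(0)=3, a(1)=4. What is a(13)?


Build bottom-up:
...a(11)=521, a(12)=843, a(13)=1*843+1*521=1364
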